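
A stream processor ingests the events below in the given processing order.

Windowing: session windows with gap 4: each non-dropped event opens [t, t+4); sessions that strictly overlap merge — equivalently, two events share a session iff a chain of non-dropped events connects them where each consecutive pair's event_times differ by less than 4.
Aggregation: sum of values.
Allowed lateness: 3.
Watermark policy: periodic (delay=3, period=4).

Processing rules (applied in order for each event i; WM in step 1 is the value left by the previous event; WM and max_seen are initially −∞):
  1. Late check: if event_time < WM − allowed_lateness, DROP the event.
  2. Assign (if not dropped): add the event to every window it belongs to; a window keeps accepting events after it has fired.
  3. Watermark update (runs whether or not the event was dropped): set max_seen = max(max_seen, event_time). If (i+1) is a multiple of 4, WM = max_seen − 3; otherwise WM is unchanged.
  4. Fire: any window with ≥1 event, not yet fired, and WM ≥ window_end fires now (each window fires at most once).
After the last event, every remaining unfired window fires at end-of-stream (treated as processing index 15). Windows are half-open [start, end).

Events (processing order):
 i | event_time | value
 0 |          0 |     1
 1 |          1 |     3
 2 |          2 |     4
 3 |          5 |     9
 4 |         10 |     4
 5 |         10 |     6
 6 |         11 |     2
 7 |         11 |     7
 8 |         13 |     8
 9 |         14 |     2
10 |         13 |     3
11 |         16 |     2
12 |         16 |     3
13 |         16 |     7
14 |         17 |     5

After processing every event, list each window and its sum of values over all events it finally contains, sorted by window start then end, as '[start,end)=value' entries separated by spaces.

[0,9)=17 [10,21)=49

i=0 t=0 v=1: → [0,4); WM=−∞
i=1 t=1 v=3: → [0,5); WM=−∞
i=2 t=2 v=4: → [0,6); WM=−∞
i=3 t=5 v=9: → [0,9); WM=2
i=4 t=10 v=4: → [10,14); WM=2
i=5 t=10 v=6: → [10,14); WM=2
i=6 t=11 v=2: → [10,15); WM=2
i=7 t=11 v=7: → [10,15); WM=8
i=8 t=13 v=8: → [10,17); WM=8
i=9 t=14 v=2: → [10,18); WM=8
i=10 t=13 v=3: → [10,18); WM=8
i=11 t=16 v=2: → [10,20); WM=13
i=12 t=16 v=3: → [10,20); WM=13
i=13 t=16 v=7: → [10,20); WM=13
i=14 t=17 v=5: → [10,21); WM=13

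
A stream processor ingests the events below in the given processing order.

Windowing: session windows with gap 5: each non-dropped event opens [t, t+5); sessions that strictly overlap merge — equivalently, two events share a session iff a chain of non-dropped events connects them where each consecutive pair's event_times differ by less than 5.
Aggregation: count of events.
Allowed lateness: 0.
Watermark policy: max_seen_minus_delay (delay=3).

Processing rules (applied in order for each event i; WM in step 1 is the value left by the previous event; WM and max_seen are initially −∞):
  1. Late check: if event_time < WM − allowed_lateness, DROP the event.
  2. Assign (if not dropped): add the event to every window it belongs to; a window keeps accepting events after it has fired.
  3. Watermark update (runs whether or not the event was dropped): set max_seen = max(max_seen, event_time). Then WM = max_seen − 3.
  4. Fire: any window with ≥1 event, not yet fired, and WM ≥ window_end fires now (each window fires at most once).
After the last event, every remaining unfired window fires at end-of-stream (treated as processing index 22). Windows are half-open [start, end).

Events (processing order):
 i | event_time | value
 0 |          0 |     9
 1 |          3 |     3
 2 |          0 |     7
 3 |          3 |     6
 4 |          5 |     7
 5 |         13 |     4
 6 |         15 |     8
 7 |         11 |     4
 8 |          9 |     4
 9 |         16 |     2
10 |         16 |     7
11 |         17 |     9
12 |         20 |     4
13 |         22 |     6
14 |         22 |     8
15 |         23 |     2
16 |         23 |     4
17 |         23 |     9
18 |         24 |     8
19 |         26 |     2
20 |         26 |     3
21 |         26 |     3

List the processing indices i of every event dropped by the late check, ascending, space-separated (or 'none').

7 8

i=0 t=0 v=9: → [0,5); WM=-3
i=1 t=3 v=3: → [0,8); WM=0
i=2 t=0 v=7: → [0,8); WM=0
i=3 t=3 v=6: → [0,8); WM=0
i=4 t=5 v=7: → [0,10); WM=2
i=5 t=13 v=4: → [13,18); WM=10
i=6 t=15 v=8: → [13,20); WM=12
i=7 t=11 v=4: DROP (t<12-0); WM=12
i=8 t=9 v=4: DROP (t<12-0); WM=12
i=9 t=16 v=2: → [13,21); WM=13
i=10 t=16 v=7: → [13,21); WM=13
i=11 t=17 v=9: → [13,22); WM=14
i=12 t=20 v=4: → [13,25); WM=17
i=13 t=22 v=6: → [13,27); WM=19
i=14 t=22 v=8: → [13,27); WM=19
i=15 t=23 v=2: → [13,28); WM=20
i=16 t=23 v=4: → [13,28); WM=20
i=17 t=23 v=9: → [13,28); WM=20
i=18 t=24 v=8: → [13,29); WM=21
i=19 t=26 v=2: → [13,31); WM=23
i=20 t=26 v=3: → [13,31); WM=23
i=21 t=26 v=3: → [13,31); WM=23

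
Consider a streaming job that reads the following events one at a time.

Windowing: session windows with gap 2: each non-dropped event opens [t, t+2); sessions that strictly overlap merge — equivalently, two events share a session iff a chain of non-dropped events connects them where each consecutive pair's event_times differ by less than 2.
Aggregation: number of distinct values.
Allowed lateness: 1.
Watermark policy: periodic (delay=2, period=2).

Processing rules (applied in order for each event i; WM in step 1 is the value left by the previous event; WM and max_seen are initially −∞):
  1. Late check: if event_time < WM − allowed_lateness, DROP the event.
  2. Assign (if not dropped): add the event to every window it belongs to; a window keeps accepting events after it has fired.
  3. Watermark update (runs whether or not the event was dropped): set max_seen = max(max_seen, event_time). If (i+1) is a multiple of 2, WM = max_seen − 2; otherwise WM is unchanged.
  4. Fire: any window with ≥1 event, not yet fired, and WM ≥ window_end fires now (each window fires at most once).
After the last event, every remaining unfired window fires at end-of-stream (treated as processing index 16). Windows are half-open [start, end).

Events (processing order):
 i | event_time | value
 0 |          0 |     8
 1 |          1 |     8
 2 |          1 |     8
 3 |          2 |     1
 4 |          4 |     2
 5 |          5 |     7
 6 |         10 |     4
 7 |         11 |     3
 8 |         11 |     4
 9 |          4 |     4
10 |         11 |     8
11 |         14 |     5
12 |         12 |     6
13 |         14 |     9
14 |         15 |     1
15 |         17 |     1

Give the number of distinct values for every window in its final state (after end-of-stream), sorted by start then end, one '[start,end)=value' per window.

[0,4)=2 [4,7)=2 [10,14)=4 [14,17)=3 [17,19)=1

i=0 t=0 v=8: → [0,2); WM=−∞
i=1 t=1 v=8: → [0,3); WM=-1
i=2 t=1 v=8: → [0,3); WM=-1
i=3 t=2 v=1: → [0,4); WM=0
i=4 t=4 v=2: → [4,6); WM=0
i=5 t=5 v=7: → [4,7); WM=3
i=6 t=10 v=4: → [10,12); WM=3
i=7 t=11 v=3: → [10,13); WM=9
i=8 t=11 v=4: → [10,13); WM=9
i=9 t=4 v=4: DROP (t<9-1); WM=9
i=10 t=11 v=8: → [10,13); WM=9
i=11 t=14 v=5: → [14,16); WM=12
i=12 t=12 v=6: → [10,14); WM=12
i=13 t=14 v=9: → [14,16); WM=12
i=14 t=15 v=1: → [14,17); WM=12
i=15 t=17 v=1: → [17,19); WM=15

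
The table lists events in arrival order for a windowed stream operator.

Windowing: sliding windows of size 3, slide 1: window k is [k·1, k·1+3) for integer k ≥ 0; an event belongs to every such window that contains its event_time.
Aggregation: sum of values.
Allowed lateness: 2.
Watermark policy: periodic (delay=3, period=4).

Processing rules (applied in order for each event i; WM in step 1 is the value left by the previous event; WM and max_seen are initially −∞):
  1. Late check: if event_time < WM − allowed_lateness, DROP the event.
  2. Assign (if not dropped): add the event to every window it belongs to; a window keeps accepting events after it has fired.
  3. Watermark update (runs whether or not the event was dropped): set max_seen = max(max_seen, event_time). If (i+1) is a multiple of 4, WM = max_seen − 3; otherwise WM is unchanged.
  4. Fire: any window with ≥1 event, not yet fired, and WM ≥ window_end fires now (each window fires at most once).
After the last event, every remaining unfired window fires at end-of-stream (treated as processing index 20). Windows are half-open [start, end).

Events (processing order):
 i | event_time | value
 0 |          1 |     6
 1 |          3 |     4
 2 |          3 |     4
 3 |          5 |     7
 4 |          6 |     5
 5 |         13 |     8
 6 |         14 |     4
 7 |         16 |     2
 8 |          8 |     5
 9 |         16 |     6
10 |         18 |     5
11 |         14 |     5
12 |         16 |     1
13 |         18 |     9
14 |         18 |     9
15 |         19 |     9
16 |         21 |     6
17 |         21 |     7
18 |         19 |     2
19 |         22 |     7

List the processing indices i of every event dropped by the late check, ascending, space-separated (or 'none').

8

i=0 t=1 v=6: → [1,4),[0,3); WM=−∞
i=1 t=3 v=4: → [3,6),[2,5),[1,4); WM=−∞
i=2 t=3 v=4: → [3,6),[2,5),[1,4); WM=−∞
i=3 t=5 v=7: → [5,8),[4,7),[3,6); WM=2
i=4 t=6 v=5: → [6,9),[5,8),[4,7); WM=2
i=5 t=13 v=8: → [13,16),[12,15),[11,14); WM=2
i=6 t=14 v=4: → [14,17),[13,16),[12,15); WM=2
i=7 t=16 v=2: → [16,19),[15,18),[14,17); WM=13; [0,3) fires=6 [1,4) fires=14 [2,5) fires=8 [3,6) fires=15 [4,7) fires=12 [5,8) fires=12 [6,9) fires=5
i=8 t=8 v=5: DROP (t<13-2); WM=13
i=9 t=16 v=6: → [16,19),[15,18),[14,17); WM=13
i=10 t=18 v=5: → [18,21),[17,20),[16,19); WM=13
i=11 t=14 v=5: → [14,17),[13,16),[12,15); WM=15; [11,14) fires=8 [12,15) fires=17
i=12 t=16 v=1: → [16,19),[15,18),[14,17); WM=15
i=13 t=18 v=9: → [18,21),[17,20),[16,19); WM=15
i=14 t=18 v=9: → [18,21),[17,20),[16,19); WM=15
i=15 t=19 v=9: → [19,22),[18,21),[17,20); WM=16; [13,16) fires=17
i=16 t=21 v=6: → [21,24),[20,23),[19,22); WM=16
i=17 t=21 v=7: → [21,24),[20,23),[19,22); WM=16
i=18 t=19 v=2: → [19,22),[18,21),[17,20); WM=16
i=19 t=22 v=7: → [22,25),[21,24),[20,23); WM=19; [14,17) fires=18 [15,18) fires=9 [16,19) fires=32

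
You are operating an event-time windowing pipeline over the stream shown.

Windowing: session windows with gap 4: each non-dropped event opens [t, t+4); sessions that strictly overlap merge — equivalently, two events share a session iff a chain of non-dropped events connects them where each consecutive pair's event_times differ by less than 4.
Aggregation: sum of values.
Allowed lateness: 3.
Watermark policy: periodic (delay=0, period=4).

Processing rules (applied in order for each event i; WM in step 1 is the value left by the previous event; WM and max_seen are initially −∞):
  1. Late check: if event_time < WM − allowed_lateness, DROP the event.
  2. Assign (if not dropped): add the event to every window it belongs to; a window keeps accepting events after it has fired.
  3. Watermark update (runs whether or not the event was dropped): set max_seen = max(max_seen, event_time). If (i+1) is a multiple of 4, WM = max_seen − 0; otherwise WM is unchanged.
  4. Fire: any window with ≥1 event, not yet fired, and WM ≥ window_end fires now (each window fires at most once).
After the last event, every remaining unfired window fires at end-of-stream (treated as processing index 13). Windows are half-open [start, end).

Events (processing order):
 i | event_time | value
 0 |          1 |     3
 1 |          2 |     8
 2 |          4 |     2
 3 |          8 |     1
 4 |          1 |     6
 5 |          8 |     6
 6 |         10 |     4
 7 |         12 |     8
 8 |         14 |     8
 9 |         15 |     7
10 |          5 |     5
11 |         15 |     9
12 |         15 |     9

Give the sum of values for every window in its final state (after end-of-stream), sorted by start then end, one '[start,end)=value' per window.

[1,8)=13 [8,19)=52

i=0 t=1 v=3: → [1,5); WM=−∞
i=1 t=2 v=8: → [1,6); WM=−∞
i=2 t=4 v=2: → [1,8); WM=−∞
i=3 t=8 v=1: → [8,12); WM=8
i=4 t=1 v=6: DROP (t<8-3); WM=8
i=5 t=8 v=6: → [8,12); WM=8
i=6 t=10 v=4: → [8,14); WM=8
i=7 t=12 v=8: → [8,16); WM=12
i=8 t=14 v=8: → [8,18); WM=12
i=9 t=15 v=7: → [8,19); WM=12
i=10 t=5 v=5: DROP (t<12-3); WM=12
i=11 t=15 v=9: → [8,19); WM=15
i=12 t=15 v=9: → [8,19); WM=15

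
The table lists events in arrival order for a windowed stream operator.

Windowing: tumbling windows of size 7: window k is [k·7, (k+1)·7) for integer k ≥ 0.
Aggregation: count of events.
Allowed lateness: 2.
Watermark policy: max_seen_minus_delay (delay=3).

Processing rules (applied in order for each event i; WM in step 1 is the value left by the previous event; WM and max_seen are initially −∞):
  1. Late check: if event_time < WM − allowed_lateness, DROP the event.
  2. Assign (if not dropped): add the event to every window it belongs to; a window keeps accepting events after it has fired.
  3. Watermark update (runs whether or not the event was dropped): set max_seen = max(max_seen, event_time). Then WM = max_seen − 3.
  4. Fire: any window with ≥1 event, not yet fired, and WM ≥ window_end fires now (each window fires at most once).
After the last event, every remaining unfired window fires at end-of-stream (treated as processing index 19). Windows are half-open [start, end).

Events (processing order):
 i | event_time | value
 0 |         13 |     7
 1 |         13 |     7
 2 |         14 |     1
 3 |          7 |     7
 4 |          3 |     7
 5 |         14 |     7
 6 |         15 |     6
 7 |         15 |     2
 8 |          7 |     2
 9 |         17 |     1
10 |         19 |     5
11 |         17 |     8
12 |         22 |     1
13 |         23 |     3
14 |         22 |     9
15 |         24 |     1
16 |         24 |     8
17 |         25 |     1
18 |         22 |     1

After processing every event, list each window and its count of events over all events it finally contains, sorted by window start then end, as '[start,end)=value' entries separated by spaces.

i=0 t=13 v=7: → [7,14); WM=10
i=1 t=13 v=7: → [7,14); WM=10
i=2 t=14 v=1: → [14,21); WM=11
i=3 t=7 v=7: DROP (t<11-2); WM=11
i=4 t=3 v=7: DROP (t<11-2); WM=11
i=5 t=14 v=7: → [14,21); WM=11
i=6 t=15 v=6: → [14,21); WM=12
i=7 t=15 v=2: → [14,21); WM=12
i=8 t=7 v=2: DROP (t<12-2); WM=12
i=9 t=17 v=1: → [14,21); WM=14; [7,14) fires=2
i=10 t=19 v=5: → [14,21); WM=16
i=11 t=17 v=8: → [14,21); WM=16
i=12 t=22 v=1: → [21,28); WM=19
i=13 t=23 v=3: → [21,28); WM=20
i=14 t=22 v=9: → [21,28); WM=20
i=15 t=24 v=1: → [21,28); WM=21; [14,21) fires=7
i=16 t=24 v=8: → [21,28); WM=21
i=17 t=25 v=1: → [21,28); WM=22
i=18 t=22 v=1: → [21,28); WM=22

[7,14)=2 [14,21)=7 [21,28)=7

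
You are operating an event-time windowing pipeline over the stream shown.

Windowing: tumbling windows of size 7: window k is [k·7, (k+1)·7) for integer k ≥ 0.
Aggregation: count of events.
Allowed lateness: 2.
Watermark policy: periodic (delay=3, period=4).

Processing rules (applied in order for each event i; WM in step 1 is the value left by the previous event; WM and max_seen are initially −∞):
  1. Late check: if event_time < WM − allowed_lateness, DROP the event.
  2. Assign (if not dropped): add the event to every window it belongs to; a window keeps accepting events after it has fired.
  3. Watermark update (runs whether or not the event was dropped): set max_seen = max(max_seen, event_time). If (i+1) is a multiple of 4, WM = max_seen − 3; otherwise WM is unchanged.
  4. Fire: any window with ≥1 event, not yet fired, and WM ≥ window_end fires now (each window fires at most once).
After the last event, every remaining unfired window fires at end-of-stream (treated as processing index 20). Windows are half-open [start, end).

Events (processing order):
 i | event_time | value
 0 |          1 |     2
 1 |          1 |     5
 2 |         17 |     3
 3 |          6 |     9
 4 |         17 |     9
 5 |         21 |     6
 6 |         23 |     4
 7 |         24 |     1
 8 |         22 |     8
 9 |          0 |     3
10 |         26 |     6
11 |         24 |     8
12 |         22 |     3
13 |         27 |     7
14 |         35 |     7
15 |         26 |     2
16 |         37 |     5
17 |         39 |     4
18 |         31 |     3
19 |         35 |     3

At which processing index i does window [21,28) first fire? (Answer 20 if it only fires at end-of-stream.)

i=0 t=1 v=2: → [0,7); WM=−∞
i=1 t=1 v=5: → [0,7); WM=−∞
i=2 t=17 v=3: → [14,21); WM=−∞
i=3 t=6 v=9: → [0,7); WM=14; [0,7) fires=3
i=4 t=17 v=9: → [14,21); WM=14
i=5 t=21 v=6: → [21,28); WM=14
i=6 t=23 v=4: → [21,28); WM=14
i=7 t=24 v=1: → [21,28); WM=21; [14,21) fires=2
i=8 t=22 v=8: → [21,28); WM=21
i=9 t=0 v=3: DROP (t<21-2); WM=21
i=10 t=26 v=6: → [21,28); WM=21
i=11 t=24 v=8: → [21,28); WM=23
i=12 t=22 v=3: → [21,28); WM=23
i=13 t=27 v=7: → [21,28); WM=23
i=14 t=35 v=7: → [35,42); WM=23
i=15 t=26 v=2: → [21,28); WM=32; [21,28) fires=9
i=16 t=37 v=5: → [35,42); WM=32
i=17 t=39 v=4: → [35,42); WM=32
i=18 t=31 v=3: → [28,35); WM=32
i=19 t=35 v=3: → [35,42); WM=36; [28,35) fires=1

15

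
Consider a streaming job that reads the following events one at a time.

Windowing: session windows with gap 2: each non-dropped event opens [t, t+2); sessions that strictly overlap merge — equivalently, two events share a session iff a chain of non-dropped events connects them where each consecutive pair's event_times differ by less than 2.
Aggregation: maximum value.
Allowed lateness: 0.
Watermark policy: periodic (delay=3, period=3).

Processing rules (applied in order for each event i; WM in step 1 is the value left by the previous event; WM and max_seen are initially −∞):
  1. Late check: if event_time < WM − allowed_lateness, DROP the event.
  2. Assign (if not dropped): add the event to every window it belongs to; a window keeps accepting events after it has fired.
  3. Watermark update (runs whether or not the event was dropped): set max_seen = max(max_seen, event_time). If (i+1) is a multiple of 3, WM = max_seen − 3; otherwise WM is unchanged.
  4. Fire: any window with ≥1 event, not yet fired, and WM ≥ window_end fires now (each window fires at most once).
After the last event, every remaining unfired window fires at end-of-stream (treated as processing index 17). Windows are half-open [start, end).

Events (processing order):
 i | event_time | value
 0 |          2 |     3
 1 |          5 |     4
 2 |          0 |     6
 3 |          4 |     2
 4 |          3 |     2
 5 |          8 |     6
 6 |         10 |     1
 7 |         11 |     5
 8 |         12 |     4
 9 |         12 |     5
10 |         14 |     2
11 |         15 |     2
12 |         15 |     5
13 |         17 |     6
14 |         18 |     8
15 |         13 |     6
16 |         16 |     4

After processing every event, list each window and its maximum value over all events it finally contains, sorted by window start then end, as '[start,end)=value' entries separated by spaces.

[0,2)=6 [2,7)=4 [8,10)=6 [10,14)=5 [14,20)=8

i=0 t=2 v=3: → [2,4); WM=−∞
i=1 t=5 v=4: → [5,7); WM=−∞
i=2 t=0 v=6: → [0,2); WM=2
i=3 t=4 v=2: → [4,7); WM=2
i=4 t=3 v=2: → [2,7); WM=2
i=5 t=8 v=6: → [8,10); WM=5
i=6 t=10 v=1: → [10,12); WM=5
i=7 t=11 v=5: → [10,13); WM=5
i=8 t=12 v=4: → [10,14); WM=9
i=9 t=12 v=5: → [10,14); WM=9
i=10 t=14 v=2: → [14,16); WM=9
i=11 t=15 v=2: → [14,17); WM=12
i=12 t=15 v=5: → [14,17); WM=12
i=13 t=17 v=6: → [17,19); WM=12
i=14 t=18 v=8: → [17,20); WM=15
i=15 t=13 v=6: DROP (t<15-0); WM=15
i=16 t=16 v=4: → [14,20); WM=15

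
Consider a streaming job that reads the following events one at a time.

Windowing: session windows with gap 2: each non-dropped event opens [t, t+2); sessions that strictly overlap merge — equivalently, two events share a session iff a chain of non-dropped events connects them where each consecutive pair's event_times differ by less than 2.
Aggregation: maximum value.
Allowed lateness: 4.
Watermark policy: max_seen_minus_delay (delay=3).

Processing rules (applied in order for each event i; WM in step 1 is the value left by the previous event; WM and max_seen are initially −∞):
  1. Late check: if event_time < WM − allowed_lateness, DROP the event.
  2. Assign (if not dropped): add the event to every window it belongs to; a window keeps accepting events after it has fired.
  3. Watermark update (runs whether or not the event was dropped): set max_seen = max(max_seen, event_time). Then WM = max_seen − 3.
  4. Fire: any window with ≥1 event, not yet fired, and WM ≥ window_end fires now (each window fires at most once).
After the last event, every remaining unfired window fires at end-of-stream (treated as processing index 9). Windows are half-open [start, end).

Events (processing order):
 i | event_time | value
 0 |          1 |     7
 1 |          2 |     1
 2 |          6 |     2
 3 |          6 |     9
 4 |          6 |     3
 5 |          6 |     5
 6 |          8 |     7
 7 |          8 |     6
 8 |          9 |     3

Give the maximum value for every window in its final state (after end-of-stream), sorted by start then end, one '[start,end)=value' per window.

[1,4)=7 [6,8)=9 [8,11)=7

i=0 t=1 v=7: → [1,3); WM=-2
i=1 t=2 v=1: → [1,4); WM=-1
i=2 t=6 v=2: → [6,8); WM=3
i=3 t=6 v=9: → [6,8); WM=3
i=4 t=6 v=3: → [6,8); WM=3
i=5 t=6 v=5: → [6,8); WM=3
i=6 t=8 v=7: → [8,10); WM=5
i=7 t=8 v=6: → [8,10); WM=5
i=8 t=9 v=3: → [8,11); WM=6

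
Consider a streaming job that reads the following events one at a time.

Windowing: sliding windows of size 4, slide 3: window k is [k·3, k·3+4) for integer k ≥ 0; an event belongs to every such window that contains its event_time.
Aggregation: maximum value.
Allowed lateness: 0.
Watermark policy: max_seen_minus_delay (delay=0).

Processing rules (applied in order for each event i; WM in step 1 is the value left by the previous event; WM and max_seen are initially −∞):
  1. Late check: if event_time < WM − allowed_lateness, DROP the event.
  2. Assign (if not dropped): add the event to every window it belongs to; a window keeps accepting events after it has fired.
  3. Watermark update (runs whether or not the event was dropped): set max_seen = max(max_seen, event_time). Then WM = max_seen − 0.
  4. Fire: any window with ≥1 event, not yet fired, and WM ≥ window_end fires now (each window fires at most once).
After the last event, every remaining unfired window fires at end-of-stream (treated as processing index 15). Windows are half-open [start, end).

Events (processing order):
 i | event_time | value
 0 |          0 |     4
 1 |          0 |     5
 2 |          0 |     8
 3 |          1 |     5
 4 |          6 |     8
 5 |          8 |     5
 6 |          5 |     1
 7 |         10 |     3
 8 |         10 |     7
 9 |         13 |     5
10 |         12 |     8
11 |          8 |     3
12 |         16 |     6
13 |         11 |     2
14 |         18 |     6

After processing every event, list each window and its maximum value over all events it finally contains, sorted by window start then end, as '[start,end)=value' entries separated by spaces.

[0,4)=8 [3,7)=8 [6,10)=8 [9,13)=7 [12,16)=5 [15,19)=6 [18,22)=6

i=0 t=0 v=4: → [0,4); WM=0
i=1 t=0 v=5: → [0,4); WM=0
i=2 t=0 v=8: → [0,4); WM=0
i=3 t=1 v=5: → [0,4); WM=1
i=4 t=6 v=8: → [6,10),[3,7); WM=6; [0,4) fires=8
i=5 t=8 v=5: → [6,10); WM=8; [3,7) fires=8
i=6 t=5 v=1: DROP (t<8-0); WM=8
i=7 t=10 v=3: → [9,13); WM=10; [6,10) fires=8
i=8 t=10 v=7: → [9,13); WM=10
i=9 t=13 v=5: → [12,16); WM=13; [9,13) fires=7
i=10 t=12 v=8: DROP (t<13-0); WM=13
i=11 t=8 v=3: DROP (t<13-0); WM=13
i=12 t=16 v=6: → [15,19); WM=16; [12,16) fires=5
i=13 t=11 v=2: DROP (t<16-0); WM=16
i=14 t=18 v=6: → [18,22),[15,19); WM=18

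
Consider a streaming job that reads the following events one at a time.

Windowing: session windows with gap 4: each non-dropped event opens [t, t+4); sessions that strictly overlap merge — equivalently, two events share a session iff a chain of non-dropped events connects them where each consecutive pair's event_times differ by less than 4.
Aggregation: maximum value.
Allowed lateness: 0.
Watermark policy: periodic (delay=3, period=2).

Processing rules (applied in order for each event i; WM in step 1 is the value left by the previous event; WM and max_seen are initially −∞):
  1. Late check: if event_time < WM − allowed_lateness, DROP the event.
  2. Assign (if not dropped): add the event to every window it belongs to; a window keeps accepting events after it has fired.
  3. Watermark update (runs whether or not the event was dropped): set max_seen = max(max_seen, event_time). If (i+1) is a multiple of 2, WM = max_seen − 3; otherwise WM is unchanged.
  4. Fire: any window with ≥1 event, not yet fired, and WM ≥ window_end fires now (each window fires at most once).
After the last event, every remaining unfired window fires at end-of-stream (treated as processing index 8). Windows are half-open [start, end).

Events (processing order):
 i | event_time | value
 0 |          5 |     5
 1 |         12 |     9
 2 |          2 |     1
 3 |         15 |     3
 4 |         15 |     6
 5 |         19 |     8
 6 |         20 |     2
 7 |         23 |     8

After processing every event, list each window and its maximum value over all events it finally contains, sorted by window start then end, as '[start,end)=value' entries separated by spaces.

i=0 t=5 v=5: → [5,9); WM=−∞
i=1 t=12 v=9: → [12,16); WM=9
i=2 t=2 v=1: DROP (t<9-0); WM=9
i=3 t=15 v=3: → [12,19); WM=12
i=4 t=15 v=6: → [12,19); WM=12
i=5 t=19 v=8: → [19,23); WM=16
i=6 t=20 v=2: → [19,24); WM=16
i=7 t=23 v=8: → [19,27); WM=20

[5,9)=5 [12,19)=9 [19,27)=8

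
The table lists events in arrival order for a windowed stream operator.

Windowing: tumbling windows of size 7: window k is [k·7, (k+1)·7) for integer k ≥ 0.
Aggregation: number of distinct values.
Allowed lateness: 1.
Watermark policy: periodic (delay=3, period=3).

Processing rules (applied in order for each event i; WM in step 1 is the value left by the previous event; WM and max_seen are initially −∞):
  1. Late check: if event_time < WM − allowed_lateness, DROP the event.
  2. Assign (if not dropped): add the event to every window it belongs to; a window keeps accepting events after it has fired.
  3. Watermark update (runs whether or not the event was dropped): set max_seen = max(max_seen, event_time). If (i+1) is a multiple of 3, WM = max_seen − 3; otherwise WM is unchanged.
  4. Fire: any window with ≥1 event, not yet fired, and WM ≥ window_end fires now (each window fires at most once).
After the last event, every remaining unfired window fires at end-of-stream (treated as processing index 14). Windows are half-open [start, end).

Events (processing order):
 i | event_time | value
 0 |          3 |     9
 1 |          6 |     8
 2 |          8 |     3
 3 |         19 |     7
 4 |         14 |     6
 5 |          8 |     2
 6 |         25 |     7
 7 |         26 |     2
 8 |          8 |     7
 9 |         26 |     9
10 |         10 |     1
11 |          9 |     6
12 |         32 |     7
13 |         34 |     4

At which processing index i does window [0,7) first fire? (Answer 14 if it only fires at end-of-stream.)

i=0 t=3 v=9: → [0,7); WM=−∞
i=1 t=6 v=8: → [0,7); WM=−∞
i=2 t=8 v=3: → [7,14); WM=5
i=3 t=19 v=7: → [14,21); WM=5
i=4 t=14 v=6: → [14,21); WM=5
i=5 t=8 v=2: → [7,14); WM=16; [0,7) fires=2 [7,14) fires=2
i=6 t=25 v=7: → [21,28); WM=16
i=7 t=26 v=2: → [21,28); WM=16
i=8 t=8 v=7: DROP (t<16-1); WM=23; [14,21) fires=2
i=9 t=26 v=9: → [21,28); WM=23
i=10 t=10 v=1: DROP (t<23-1); WM=23
i=11 t=9 v=6: DROP (t<23-1); WM=23
i=12 t=32 v=7: → [28,35); WM=23
i=13 t=34 v=4: → [28,35); WM=23

5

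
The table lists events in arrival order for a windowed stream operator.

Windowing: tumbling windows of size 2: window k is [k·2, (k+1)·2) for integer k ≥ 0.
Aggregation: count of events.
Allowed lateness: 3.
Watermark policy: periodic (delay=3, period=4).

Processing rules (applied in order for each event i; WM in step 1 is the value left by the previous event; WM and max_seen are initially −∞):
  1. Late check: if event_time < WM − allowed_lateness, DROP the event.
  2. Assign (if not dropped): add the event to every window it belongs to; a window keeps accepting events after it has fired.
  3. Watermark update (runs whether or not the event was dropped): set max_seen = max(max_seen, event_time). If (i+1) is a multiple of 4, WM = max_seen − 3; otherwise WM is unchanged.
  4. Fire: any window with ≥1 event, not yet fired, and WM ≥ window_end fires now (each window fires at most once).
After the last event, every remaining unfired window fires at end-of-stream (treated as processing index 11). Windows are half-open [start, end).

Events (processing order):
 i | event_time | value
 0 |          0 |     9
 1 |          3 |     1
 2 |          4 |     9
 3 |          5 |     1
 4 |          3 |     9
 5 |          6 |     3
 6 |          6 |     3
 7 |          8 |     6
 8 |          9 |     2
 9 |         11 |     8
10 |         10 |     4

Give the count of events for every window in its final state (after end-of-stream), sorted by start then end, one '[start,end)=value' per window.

i=0 t=0 v=9: → [0,2); WM=−∞
i=1 t=3 v=1: → [2,4); WM=−∞
i=2 t=4 v=9: → [4,6); WM=−∞
i=3 t=5 v=1: → [4,6); WM=2; [0,2) fires=1
i=4 t=3 v=9: → [2,4); WM=2
i=5 t=6 v=3: → [6,8); WM=2
i=6 t=6 v=3: → [6,8); WM=2
i=7 t=8 v=6: → [8,10); WM=5; [2,4) fires=2
i=8 t=9 v=2: → [8,10); WM=5
i=9 t=11 v=8: → [10,12); WM=5
i=10 t=10 v=4: → [10,12); WM=5

[0,2)=1 [2,4)=2 [4,6)=2 [6,8)=2 [8,10)=2 [10,12)=2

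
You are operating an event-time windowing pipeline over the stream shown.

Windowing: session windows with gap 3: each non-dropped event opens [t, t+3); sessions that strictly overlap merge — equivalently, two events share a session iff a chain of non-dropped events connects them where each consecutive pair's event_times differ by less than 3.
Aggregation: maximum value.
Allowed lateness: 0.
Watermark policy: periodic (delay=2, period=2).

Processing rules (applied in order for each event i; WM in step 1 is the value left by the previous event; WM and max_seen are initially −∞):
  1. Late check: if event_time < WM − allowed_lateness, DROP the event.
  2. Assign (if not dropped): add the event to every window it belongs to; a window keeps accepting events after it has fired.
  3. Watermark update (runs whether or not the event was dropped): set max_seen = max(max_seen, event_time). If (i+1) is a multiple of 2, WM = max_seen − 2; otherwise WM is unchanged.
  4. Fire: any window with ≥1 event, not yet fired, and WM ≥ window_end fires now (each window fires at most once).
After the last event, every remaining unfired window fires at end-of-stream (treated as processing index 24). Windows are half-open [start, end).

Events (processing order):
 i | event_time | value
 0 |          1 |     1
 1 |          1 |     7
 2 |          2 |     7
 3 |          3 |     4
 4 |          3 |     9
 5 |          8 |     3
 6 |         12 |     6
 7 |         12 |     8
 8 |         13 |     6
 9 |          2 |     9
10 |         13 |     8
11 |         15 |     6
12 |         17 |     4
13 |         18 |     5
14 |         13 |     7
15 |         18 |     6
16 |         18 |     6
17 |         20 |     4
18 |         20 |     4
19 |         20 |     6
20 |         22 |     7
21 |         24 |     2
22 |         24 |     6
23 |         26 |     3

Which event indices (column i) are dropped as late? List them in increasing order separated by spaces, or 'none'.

9 14

i=0 t=1 v=1: → [1,4); WM=−∞
i=1 t=1 v=7: → [1,4); WM=-1
i=2 t=2 v=7: → [1,5); WM=-1
i=3 t=3 v=4: → [1,6); WM=1
i=4 t=3 v=9: → [1,6); WM=1
i=5 t=8 v=3: → [8,11); WM=6
i=6 t=12 v=6: → [12,15); WM=6
i=7 t=12 v=8: → [12,15); WM=10
i=8 t=13 v=6: → [12,16); WM=10
i=9 t=2 v=9: DROP (t<10-0); WM=11
i=10 t=13 v=8: → [12,16); WM=11
i=11 t=15 v=6: → [12,18); WM=13
i=12 t=17 v=4: → [12,20); WM=13
i=13 t=18 v=5: → [12,21); WM=16
i=14 t=13 v=7: DROP (t<16-0); WM=16
i=15 t=18 v=6: → [12,21); WM=16
i=16 t=18 v=6: → [12,21); WM=16
i=17 t=20 v=4: → [12,23); WM=18
i=18 t=20 v=4: → [12,23); WM=18
i=19 t=20 v=6: → [12,23); WM=18
i=20 t=22 v=7: → [12,25); WM=18
i=21 t=24 v=2: → [12,27); WM=22
i=22 t=24 v=6: → [12,27); WM=22
i=23 t=26 v=3: → [12,29); WM=24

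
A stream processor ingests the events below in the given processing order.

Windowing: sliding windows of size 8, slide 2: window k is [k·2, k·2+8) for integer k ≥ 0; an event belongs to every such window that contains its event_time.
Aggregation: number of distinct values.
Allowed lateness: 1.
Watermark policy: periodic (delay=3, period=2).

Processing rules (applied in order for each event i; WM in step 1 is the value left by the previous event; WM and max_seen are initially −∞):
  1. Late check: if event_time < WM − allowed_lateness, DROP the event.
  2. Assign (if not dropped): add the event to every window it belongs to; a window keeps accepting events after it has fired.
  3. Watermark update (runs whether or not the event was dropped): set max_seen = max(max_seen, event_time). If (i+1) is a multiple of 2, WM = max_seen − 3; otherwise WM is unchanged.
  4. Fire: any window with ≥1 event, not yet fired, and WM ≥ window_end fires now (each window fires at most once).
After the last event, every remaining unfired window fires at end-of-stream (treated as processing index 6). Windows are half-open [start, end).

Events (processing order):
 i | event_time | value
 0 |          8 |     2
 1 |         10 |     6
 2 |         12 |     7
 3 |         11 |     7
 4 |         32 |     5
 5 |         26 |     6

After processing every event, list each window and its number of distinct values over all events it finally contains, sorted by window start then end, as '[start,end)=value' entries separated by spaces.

[2,10)=1 [4,12)=3 [6,14)=3 [8,16)=3 [10,18)=2 [12,20)=1 [20,28)=1 [22,30)=1 [24,32)=1 [26,34)=2 [28,36)=1 [30,38)=1 [32,40)=1

i=0 t=8 v=2: → [8,16),[6,14),[4,12),[2,10); WM=−∞
i=1 t=10 v=6: → [10,18),[8,16),[6,14),[4,12); WM=7
i=2 t=12 v=7: → [12,20),[10,18),[8,16),[6,14); WM=7
i=3 t=11 v=7: → [10,18),[8,16),[6,14),[4,12); WM=9
i=4 t=32 v=5: → [32,40),[30,38),[28,36),[26,34); WM=9
i=5 t=26 v=6: → [26,34),[24,32),[22,30),[20,28); WM=29; [2,10) fires=1 [4,12) fires=3 [6,14) fires=3 [8,16) fires=3 [10,18) fires=2 [12,20) fires=1 [20,28) fires=1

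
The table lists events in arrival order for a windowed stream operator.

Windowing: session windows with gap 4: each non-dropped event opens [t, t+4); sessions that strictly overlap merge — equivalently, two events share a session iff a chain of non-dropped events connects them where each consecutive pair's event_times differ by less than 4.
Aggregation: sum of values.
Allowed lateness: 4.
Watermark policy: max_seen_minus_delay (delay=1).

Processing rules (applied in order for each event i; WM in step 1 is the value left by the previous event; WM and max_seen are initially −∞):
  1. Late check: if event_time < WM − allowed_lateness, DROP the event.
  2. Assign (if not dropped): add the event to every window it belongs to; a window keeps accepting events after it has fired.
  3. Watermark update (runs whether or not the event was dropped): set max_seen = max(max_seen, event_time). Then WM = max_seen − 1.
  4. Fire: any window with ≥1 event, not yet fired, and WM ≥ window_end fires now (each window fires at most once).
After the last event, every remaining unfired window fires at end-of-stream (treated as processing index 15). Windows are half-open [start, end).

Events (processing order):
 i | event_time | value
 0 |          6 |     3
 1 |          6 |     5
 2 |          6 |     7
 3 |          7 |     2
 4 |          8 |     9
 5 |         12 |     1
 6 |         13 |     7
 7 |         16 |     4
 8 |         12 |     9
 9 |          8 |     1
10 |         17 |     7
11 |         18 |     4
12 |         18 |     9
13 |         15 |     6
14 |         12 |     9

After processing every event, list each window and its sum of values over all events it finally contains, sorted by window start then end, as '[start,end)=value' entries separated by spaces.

[6,12)=26 [12,22)=47

i=0 t=6 v=3: → [6,10); WM=5
i=1 t=6 v=5: → [6,10); WM=5
i=2 t=6 v=7: → [6,10); WM=5
i=3 t=7 v=2: → [6,11); WM=6
i=4 t=8 v=9: → [6,12); WM=7
i=5 t=12 v=1: → [12,16); WM=11
i=6 t=13 v=7: → [12,17); WM=12
i=7 t=16 v=4: → [12,20); WM=15
i=8 t=12 v=9: → [12,20); WM=15
i=9 t=8 v=1: DROP (t<15-4); WM=15
i=10 t=17 v=7: → [12,21); WM=16
i=11 t=18 v=4: → [12,22); WM=17
i=12 t=18 v=9: → [12,22); WM=17
i=13 t=15 v=6: → [12,22); WM=17
i=14 t=12 v=9: DROP (t<17-4); WM=17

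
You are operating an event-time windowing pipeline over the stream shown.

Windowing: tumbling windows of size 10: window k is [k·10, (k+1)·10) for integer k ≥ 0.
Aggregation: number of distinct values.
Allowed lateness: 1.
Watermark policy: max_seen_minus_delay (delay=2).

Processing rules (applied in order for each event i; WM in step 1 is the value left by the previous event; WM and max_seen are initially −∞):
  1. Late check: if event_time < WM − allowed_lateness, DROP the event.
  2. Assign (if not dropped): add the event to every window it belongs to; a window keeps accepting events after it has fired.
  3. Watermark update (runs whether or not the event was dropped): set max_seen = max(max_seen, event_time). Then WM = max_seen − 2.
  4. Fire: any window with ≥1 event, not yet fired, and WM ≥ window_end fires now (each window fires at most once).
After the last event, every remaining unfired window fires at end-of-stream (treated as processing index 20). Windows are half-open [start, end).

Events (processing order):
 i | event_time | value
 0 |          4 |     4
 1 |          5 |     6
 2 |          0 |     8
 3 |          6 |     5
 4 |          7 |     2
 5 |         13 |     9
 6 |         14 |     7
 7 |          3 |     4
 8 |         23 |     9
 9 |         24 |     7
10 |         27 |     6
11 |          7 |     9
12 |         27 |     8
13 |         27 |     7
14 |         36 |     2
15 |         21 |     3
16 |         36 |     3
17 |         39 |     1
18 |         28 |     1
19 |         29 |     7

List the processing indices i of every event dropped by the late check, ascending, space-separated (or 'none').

i=0 t=4 v=4: → [0,10); WM=2
i=1 t=5 v=6: → [0,10); WM=3
i=2 t=0 v=8: DROP (t<3-1); WM=3
i=3 t=6 v=5: → [0,10); WM=4
i=4 t=7 v=2: → [0,10); WM=5
i=5 t=13 v=9: → [10,20); WM=11; [0,10) fires=4
i=6 t=14 v=7: → [10,20); WM=12
i=7 t=3 v=4: DROP (t<12-1); WM=12
i=8 t=23 v=9: → [20,30); WM=21; [10,20) fires=2
i=9 t=24 v=7: → [20,30); WM=22
i=10 t=27 v=6: → [20,30); WM=25
i=11 t=7 v=9: DROP (t<25-1); WM=25
i=12 t=27 v=8: → [20,30); WM=25
i=13 t=27 v=7: → [20,30); WM=25
i=14 t=36 v=2: → [30,40); WM=34; [20,30) fires=4
i=15 t=21 v=3: DROP (t<34-1); WM=34
i=16 t=36 v=3: → [30,40); WM=34
i=17 t=39 v=1: → [30,40); WM=37
i=18 t=28 v=1: DROP (t<37-1); WM=37
i=19 t=29 v=7: DROP (t<37-1); WM=37

2 7 11 15 18 19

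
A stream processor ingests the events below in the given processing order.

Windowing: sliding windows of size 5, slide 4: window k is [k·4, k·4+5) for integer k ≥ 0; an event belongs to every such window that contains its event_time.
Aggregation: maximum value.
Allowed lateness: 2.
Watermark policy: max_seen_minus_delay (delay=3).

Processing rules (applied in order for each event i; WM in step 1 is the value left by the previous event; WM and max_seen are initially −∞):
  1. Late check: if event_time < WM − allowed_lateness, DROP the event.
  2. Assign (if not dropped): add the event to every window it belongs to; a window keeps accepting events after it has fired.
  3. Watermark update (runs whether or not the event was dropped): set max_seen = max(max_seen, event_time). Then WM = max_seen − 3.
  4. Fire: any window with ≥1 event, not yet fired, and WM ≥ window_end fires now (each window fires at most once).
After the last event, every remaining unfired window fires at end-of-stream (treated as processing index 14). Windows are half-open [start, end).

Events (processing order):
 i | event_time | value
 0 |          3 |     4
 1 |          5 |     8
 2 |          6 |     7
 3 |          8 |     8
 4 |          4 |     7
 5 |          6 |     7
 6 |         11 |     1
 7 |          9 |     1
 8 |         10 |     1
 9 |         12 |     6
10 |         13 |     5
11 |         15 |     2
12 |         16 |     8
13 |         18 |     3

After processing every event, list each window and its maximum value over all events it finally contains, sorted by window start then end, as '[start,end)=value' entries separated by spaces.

[0,5)=7 [4,9)=8 [8,13)=8 [12,17)=8 [16,21)=8

i=0 t=3 v=4: → [0,5); WM=0
i=1 t=5 v=8: → [4,9); WM=2
i=2 t=6 v=7: → [4,9); WM=3
i=3 t=8 v=8: → [8,13),[4,9); WM=5; [0,5) fires=4
i=4 t=4 v=7: → [4,9),[0,5); WM=5
i=5 t=6 v=7: → [4,9); WM=5
i=6 t=11 v=1: → [8,13); WM=8
i=7 t=9 v=1: → [8,13); WM=8
i=8 t=10 v=1: → [8,13); WM=8
i=9 t=12 v=6: → [12,17),[8,13); WM=9; [4,9) fires=8
i=10 t=13 v=5: → [12,17); WM=10
i=11 t=15 v=2: → [12,17); WM=12
i=12 t=16 v=8: → [16,21),[12,17); WM=13; [8,13) fires=8
i=13 t=18 v=3: → [16,21); WM=15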